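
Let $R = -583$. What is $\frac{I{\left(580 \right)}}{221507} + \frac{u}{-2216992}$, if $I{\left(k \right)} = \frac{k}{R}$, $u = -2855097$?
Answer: $\frac{368701889341997}{286299200968352} \approx 1.2878$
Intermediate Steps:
$I{\left(k \right)} = - \frac{k}{583}$ ($I{\left(k \right)} = \frac{k}{-583} = k \left(- \frac{1}{583}\right) = - \frac{k}{583}$)
$\frac{I{\left(580 \right)}}{221507} + \frac{u}{-2216992} = \frac{\left(- \frac{1}{583}\right) 580}{221507} - \frac{2855097}{-2216992} = \left(- \frac{580}{583}\right) \frac{1}{221507} - - \frac{2855097}{2216992} = - \frac{580}{129138581} + \frac{2855097}{2216992} = \frac{368701889341997}{286299200968352}$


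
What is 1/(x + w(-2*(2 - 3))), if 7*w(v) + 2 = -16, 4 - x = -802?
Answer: 7/5624 ≈ 0.0012447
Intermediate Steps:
x = 806 (x = 4 - 1*(-802) = 4 + 802 = 806)
w(v) = -18/7 (w(v) = -2/7 + (⅐)*(-16) = -2/7 - 16/7 = -18/7)
1/(x + w(-2*(2 - 3))) = 1/(806 - 18/7) = 1/(5624/7) = 7/5624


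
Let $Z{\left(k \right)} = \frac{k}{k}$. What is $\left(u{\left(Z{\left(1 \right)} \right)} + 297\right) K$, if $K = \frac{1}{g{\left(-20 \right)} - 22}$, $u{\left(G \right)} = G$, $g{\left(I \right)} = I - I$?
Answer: $- \frac{149}{11} \approx -13.545$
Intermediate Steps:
$g{\left(I \right)} = 0$
$Z{\left(k \right)} = 1$
$K = - \frac{1}{22}$ ($K = \frac{1}{0 - 22} = \frac{1}{-22} = - \frac{1}{22} \approx -0.045455$)
$\left(u{\left(Z{\left(1 \right)} \right)} + 297\right) K = \left(1 + 297\right) \left(- \frac{1}{22}\right) = 298 \left(- \frac{1}{22}\right) = - \frac{149}{11}$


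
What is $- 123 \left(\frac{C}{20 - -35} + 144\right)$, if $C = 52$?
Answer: $- \frac{980556}{55} \approx -17828.0$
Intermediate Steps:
$- 123 \left(\frac{C}{20 - -35} + 144\right) = - 123 \left(\frac{52}{20 - -35} + 144\right) = - 123 \left(\frac{52}{20 + 35} + 144\right) = - 123 \left(\frac{52}{55} + 144\right) = \left(-123\right) \frac{7972}{55} = - \frac{980556}{55}$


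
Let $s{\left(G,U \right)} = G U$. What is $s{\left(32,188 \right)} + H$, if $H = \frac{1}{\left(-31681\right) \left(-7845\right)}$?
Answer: $\frac{1495201269121}{248537445} \approx 6016.0$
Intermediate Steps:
$H = \frac{1}{248537445}$ ($H = \left(- \frac{1}{31681}\right) \left(- \frac{1}{7845}\right) = \frac{1}{248537445} \approx 4.0235 \cdot 10^{-9}$)
$s{\left(32,188 \right)} + H = 32 \cdot 188 + \frac{1}{248537445} = 6016 + \frac{1}{248537445} = \frac{1495201269121}{248537445}$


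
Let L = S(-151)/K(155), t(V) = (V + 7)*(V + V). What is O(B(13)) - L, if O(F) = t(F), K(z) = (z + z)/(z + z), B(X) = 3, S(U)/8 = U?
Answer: 1268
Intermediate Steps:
S(U) = 8*U
t(V) = 2*V*(7 + V) (t(V) = (7 + V)*(2*V) = 2*V*(7 + V))
K(z) = 1 (K(z) = (2*z)/((2*z)) = (2*z)*(1/(2*z)) = 1)
O(F) = 2*F*(7 + F)
L = -1208 (L = (8*(-151))/1 = -1208*1 = -1208)
O(B(13)) - L = 2*3*(7 + 3) - 1*(-1208) = 2*3*10 + 1208 = 60 + 1208 = 1268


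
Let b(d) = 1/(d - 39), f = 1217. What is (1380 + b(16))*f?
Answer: 38626363/23 ≈ 1.6794e+6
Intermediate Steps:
b(d) = 1/(-39 + d)
(1380 + b(16))*f = (1380 + 1/(-39 + 16))*1217 = (1380 + 1/(-23))*1217 = (1380 - 1/23)*1217 = (31739/23)*1217 = 38626363/23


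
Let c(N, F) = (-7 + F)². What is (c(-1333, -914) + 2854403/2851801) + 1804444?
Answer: 7564932590088/2851801 ≈ 2.6527e+6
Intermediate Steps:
(c(-1333, -914) + 2854403/2851801) + 1804444 = ((-7 - 914)² + 2854403/2851801) + 1804444 = ((-921)² + 2854403*(1/2851801)) + 1804444 = (848241 + 2854403/2851801) + 1804444 = 2419017386444/2851801 + 1804444 = 7564932590088/2851801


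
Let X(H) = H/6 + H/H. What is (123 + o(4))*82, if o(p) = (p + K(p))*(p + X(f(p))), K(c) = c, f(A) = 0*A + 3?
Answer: 13694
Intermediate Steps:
f(A) = 3 (f(A) = 0 + 3 = 3)
X(H) = 1 + H/6 (X(H) = H*(⅙) + 1 = H/6 + 1 = 1 + H/6)
o(p) = 2*p*(3/2 + p) (o(p) = (p + p)*(p + (1 + (⅙)*3)) = (2*p)*(p + (1 + ½)) = (2*p)*(p + 3/2) = (2*p)*(3/2 + p) = 2*p*(3/2 + p))
(123 + o(4))*82 = (123 + 4*(3 + 2*4))*82 = (123 + 4*(3 + 8))*82 = (123 + 4*11)*82 = (123 + 44)*82 = 167*82 = 13694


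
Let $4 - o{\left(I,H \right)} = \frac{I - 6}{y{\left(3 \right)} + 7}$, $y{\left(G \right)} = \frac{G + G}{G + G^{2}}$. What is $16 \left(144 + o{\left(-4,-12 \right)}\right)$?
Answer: $\frac{7168}{3} \approx 2389.3$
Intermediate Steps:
$y{\left(G \right)} = \frac{2 G}{G + G^{2}}$
$o{\left(I,H \right)} = \frac{24}{5} - \frac{2 I}{15}$ ($o{\left(I,H \right)} = 4 - \frac{I - 6}{\frac{2}{1 + 3} + 7} = 4 - \frac{-6 + I}{\frac{2}{4} + 7} = 4 - \frac{-6 + I}{2 \cdot \frac{1}{4} + 7} = 4 - \frac{-6 + I}{\frac{1}{2} + 7} = 4 - \frac{-6 + I}{\frac{15}{2}} = 4 - \left(-6 + I\right) \frac{2}{15} = 4 - \left(- \frac{4}{5} + \frac{2 I}{15}\right) = \frac{24}{5} - \frac{2 I}{15}$)
$16 \left(144 + o{\left(-4,-12 \right)}\right) = 16 \left(144 + \left(\frac{24}{5} - - \frac{8}{15}\right)\right) = 16 \left(144 + \left(\frac{24}{5} + \frac{8}{15}\right)\right) = 16 \left(144 + \frac{16}{3}\right) = 16 \cdot \frac{448}{3} = \frac{7168}{3}$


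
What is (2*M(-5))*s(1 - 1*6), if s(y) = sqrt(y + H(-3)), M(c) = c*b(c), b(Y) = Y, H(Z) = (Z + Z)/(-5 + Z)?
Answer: 25*I*sqrt(17) ≈ 103.08*I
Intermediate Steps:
H(Z) = 2*Z/(-5 + Z) (H(Z) = (2*Z)/(-5 + Z) = 2*Z/(-5 + Z))
M(c) = c**2 (M(c) = c*c = c**2)
s(y) = sqrt(3/4 + y) (s(y) = sqrt(y + 2*(-3)/(-5 - 3)) = sqrt(y + 2*(-3)/(-8)) = sqrt(y + 2*(-3)*(-1/8)) = sqrt(y + 3/4) = sqrt(3/4 + y))
(2*M(-5))*s(1 - 1*6) = (2*(-5)**2)*(sqrt(3 + 4*(1 - 1*6))/2) = (2*25)*(sqrt(3 + 4*(1 - 6))/2) = 50*(sqrt(3 + 4*(-5))/2) = 50*(sqrt(3 - 20)/2) = 50*(sqrt(-17)/2) = 50*((I*sqrt(17))/2) = 50*(I*sqrt(17)/2) = 25*I*sqrt(17)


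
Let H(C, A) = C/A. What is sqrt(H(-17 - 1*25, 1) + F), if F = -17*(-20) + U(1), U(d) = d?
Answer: sqrt(299) ≈ 17.292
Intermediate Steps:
F = 341 (F = -17*(-20) + 1 = 340 + 1 = 341)
sqrt(H(-17 - 1*25, 1) + F) = sqrt((-17 - 1*25)/1 + 341) = sqrt((-17 - 25)*1 + 341) = sqrt(-42*1 + 341) = sqrt(-42 + 341) = sqrt(299)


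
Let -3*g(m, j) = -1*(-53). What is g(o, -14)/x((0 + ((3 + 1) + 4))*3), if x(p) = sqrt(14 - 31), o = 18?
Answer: 53*I*sqrt(17)/51 ≈ 4.2848*I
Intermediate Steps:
g(m, j) = -53/3 (g(m, j) = -(-1)*(-53)/3 = -1/3*53 = -53/3)
x(p) = I*sqrt(17) (x(p) = sqrt(-17) = I*sqrt(17))
g(o, -14)/x((0 + ((3 + 1) + 4))*3) = -53*(-I*sqrt(17)/17)/3 = -(-53)*I*sqrt(17)/51 = 53*I*sqrt(17)/51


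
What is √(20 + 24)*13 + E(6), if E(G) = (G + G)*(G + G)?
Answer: 144 + 26*√11 ≈ 230.23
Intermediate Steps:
E(G) = 4*G² (E(G) = (2*G)*(2*G) = 4*G²)
√(20 + 24)*13 + E(6) = √(20 + 24)*13 + 4*6² = √44*13 + 4*36 = (2*√11)*13 + 144 = 26*√11 + 144 = 144 + 26*√11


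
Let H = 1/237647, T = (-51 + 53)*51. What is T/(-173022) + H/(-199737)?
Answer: -806937309100/1368802961820243 ≈ -0.00058952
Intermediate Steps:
T = 102 (T = 2*51 = 102)
H = 1/237647 ≈ 4.2079e-6
T/(-173022) + H/(-199737) = 102/(-173022) + (1/237647)/(-199737) = 102*(-1/173022) + (1/237647)*(-1/199737) = -17/28837 - 1/47466898839 = -806937309100/1368802961820243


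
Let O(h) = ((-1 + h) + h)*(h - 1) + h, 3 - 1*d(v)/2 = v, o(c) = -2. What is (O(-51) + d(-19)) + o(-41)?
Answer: 5347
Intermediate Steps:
d(v) = 6 - 2*v
O(h) = h + (-1 + h)*(-1 + 2*h) (O(h) = (-1 + 2*h)*(-1 + h) + h = (-1 + h)*(-1 + 2*h) + h = h + (-1 + h)*(-1 + 2*h))
(O(-51) + d(-19)) + o(-41) = ((1 - 2*(-51) + 2*(-51)²) + (6 - 2*(-19))) - 2 = ((1 + 102 + 2*2601) + (6 + 38)) - 2 = ((1 + 102 + 5202) + 44) - 2 = (5305 + 44) - 2 = 5349 - 2 = 5347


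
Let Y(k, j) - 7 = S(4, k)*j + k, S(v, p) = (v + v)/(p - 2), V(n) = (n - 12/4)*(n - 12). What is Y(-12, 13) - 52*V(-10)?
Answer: -104191/7 ≈ -14884.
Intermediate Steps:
V(n) = (-12 + n)*(-3 + n) (V(n) = (n - 12*1/4)*(-12 + n) = (n - 3)*(-12 + n) = (-3 + n)*(-12 + n) = (-12 + n)*(-3 + n))
S(v, p) = 2*v/(-2 + p) (S(v, p) = (2*v)/(-2 + p) = 2*v/(-2 + p))
Y(k, j) = 7 + k + 8*j/(-2 + k) (Y(k, j) = 7 + ((2*4/(-2 + k))*j + k) = 7 + ((8/(-2 + k))*j + k) = 7 + (8*j/(-2 + k) + k) = 7 + (k + 8*j/(-2 + k)) = 7 + k + 8*j/(-2 + k))
Y(-12, 13) - 52*V(-10) = (8*13 + (-2 - 12)*(7 - 12))/(-2 - 12) - 52*(36 + (-10)**2 - 15*(-10)) = (104 - 14*(-5))/(-14) - 52*(36 + 100 + 150) = -(104 + 70)/14 - 52*286 = -1/14*174 - 14872 = -87/7 - 14872 = -104191/7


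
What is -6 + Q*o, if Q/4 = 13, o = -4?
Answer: -214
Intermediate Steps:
Q = 52 (Q = 4*13 = 52)
-6 + Q*o = -6 + 52*(-4) = -6 - 208 = -214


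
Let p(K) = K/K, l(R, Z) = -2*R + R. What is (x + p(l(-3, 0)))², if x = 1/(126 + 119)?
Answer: 60516/60025 ≈ 1.0082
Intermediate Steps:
x = 1/245 ≈ 0.0040816
l(R, Z) = -R
p(K) = 1
(x + p(l(-3, 0)))² = (1/245 + 1)² = (246/245)² = 60516/60025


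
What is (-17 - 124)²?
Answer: 19881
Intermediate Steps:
(-17 - 124)² = (-141)² = 19881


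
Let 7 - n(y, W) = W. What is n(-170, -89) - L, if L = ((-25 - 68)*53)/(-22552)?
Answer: 2160063/22552 ≈ 95.781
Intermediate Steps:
n(y, W) = 7 - W
L = 4929/22552 (L = -93*53*(-1/22552) = -4929*(-1/22552) = 4929/22552 ≈ 0.21856)
n(-170, -89) - L = (7 - 1*(-89)) - 1*4929/22552 = (7 + 89) - 4929/22552 = 96 - 4929/22552 = 2160063/22552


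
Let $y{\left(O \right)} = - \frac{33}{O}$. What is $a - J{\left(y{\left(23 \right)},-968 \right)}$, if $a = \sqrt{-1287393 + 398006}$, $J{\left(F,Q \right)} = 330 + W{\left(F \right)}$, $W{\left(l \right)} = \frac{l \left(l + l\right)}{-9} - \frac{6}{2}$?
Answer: $- \frac{172741}{529} + i \sqrt{889387} \approx -326.54 + 943.07 i$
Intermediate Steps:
$W{\left(l \right)} = -3 - \frac{2 l^{2}}{9}$ ($W{\left(l \right)} = l 2 l \left(- \frac{1}{9}\right) - 3 = 2 l^{2} \left(- \frac{1}{9}\right) - 3 = - \frac{2 l^{2}}{9} - 3 = -3 - \frac{2 l^{2}}{9}$)
$J{\left(F,Q \right)} = 327 - \frac{2 F^{2}}{9}$ ($J{\left(F,Q \right)} = 330 - \left(3 + \frac{2 F^{2}}{9}\right) = 327 - \frac{2 F^{2}}{9}$)
$a = i \sqrt{889387}$ ($a = \sqrt{-889387} = i \sqrt{889387} \approx 943.07 i$)
$a - J{\left(y{\left(23 \right)},-968 \right)} = i \sqrt{889387} - \left(327 - \frac{2 \left(- \frac{33}{23}\right)^{2}}{9}\right) = i \sqrt{889387} - \left(327 - \frac{242}{529}\right) = i \sqrt{889387} - \frac{172741}{529} = - \frac{172741}{529} + i \sqrt{889387}$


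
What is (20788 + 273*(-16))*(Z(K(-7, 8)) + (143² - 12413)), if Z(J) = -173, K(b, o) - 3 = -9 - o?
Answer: 129110460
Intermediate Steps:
K(b, o) = -6 - o (K(b, o) = 3 + (-9 - o) = -6 - o)
(20788 + 273*(-16))*(Z(K(-7, 8)) + (143² - 12413)) = (20788 + 273*(-16))*(-173 + (143² - 12413)) = (20788 - 4368)*(-173 + (20449 - 12413)) = 16420*(-173 + 8036) = 16420*7863 = 129110460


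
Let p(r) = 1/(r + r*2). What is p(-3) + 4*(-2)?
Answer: -73/9 ≈ -8.1111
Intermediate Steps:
p(r) = 1/(3*r) (p(r) = 1/(r + 2*r) = 1/(3*r))
p(-3) + 4*(-2) = (⅓)/(-3) + 4*(-2) = (⅓)*(-⅓) - 8 = -⅑ - 8 = -73/9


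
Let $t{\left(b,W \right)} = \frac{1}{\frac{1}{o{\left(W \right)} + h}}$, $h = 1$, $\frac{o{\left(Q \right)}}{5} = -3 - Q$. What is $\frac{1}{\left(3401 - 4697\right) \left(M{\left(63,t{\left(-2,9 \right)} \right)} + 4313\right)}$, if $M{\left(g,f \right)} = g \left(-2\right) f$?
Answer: $- \frac{1}{15224112} \approx -6.5685 \cdot 10^{-8}$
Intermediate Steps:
$o{\left(Q \right)} = -15 - 5 Q$ ($o{\left(Q \right)} = 5 \left(-3 - Q\right) = -15 - 5 Q$)
$t{\left(b,W \right)} = -14 - 5 W$ ($t{\left(b,W \right)} = \frac{1}{\frac{1}{\left(-15 - 5 W\right) + 1}} = \frac{1}{\frac{1}{-14 - 5 W}} = -14 - 5 W$)
$M{\left(g,f \right)} = - 2 f g$ ($M{\left(g,f \right)} = - 2 g f = - 2 f g$)
$\frac{1}{\left(3401 - 4697\right) \left(M{\left(63,t{\left(-2,9 \right)} \right)} + 4313\right)} = \frac{1}{\left(3401 - 4697\right) \left(\left(-2\right) \left(-14 - 45\right) 63 + 4313\right)} = \frac{1}{\left(-1296\right) \left(\left(-2\right) \left(-14 - 45\right) 63 + 4313\right)} = \frac{1}{\left(-1296\right) \left(\left(-2\right) \left(-59\right) 63 + 4313\right)} = \frac{1}{\left(-1296\right) \left(7434 + 4313\right)} = \frac{1}{\left(-1296\right) 11747} = \frac{1}{-15224112} = - \frac{1}{15224112}$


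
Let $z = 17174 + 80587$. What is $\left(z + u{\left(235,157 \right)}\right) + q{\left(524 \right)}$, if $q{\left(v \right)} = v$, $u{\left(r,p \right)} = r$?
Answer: $98520$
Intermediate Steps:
$z = 97761$
$\left(z + u{\left(235,157 \right)}\right) + q{\left(524 \right)} = \left(97761 + 235\right) + 524 = 97996 + 524 = 98520$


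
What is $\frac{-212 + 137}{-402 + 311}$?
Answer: $\frac{75}{91} \approx 0.82418$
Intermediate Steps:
$\frac{-212 + 137}{-402 + 311} = - \frac{75}{-91} = \left(-75\right) \left(- \frac{1}{91}\right) = \frac{75}{91}$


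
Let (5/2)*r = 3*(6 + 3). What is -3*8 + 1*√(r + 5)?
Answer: -24 + √395/5 ≈ -20.025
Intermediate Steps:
r = 54/5 (r = 2*(3*(6 + 3))/5 = 2*(3*9)/5 = (⅖)*27 = 54/5 ≈ 10.800)
-3*8 + 1*√(r + 5) = -3*8 + 1*√(54/5 + 5) = -24 + 1*√(79/5) = -24 + 1*(√395/5) = -24 + √395/5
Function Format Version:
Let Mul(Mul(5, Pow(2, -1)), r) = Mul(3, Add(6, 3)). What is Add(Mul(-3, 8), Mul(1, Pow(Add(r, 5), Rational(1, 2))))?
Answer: Add(-24, Mul(Rational(1, 5), Pow(395, Rational(1, 2)))) ≈ -20.025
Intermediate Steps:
r = Rational(54, 5) (r = Mul(Rational(2, 5), Mul(3, Add(6, 3))) = Mul(Rational(2, 5), Mul(3, 9)) = Mul(Rational(2, 5), 27) = Rational(54, 5) ≈ 10.800)
Add(Mul(-3, 8), Mul(1, Pow(Add(r, 5), Rational(1, 2)))) = Add(Mul(-3, 8), Mul(1, Pow(Add(Rational(54, 5), 5), Rational(1, 2)))) = Add(-24, Mul(1, Pow(Rational(79, 5), Rational(1, 2)))) = Add(-24, Mul(1, Mul(Rational(1, 5), Pow(395, Rational(1, 2))))) = Add(-24, Mul(Rational(1, 5), Pow(395, Rational(1, 2))))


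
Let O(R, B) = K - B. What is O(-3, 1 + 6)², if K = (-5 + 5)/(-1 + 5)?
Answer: 49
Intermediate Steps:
K = 0 (K = 0/4 = 0*(¼) = 0)
O(R, B) = -B (O(R, B) = 0 - B = -B)
O(-3, 1 + 6)² = (-(1 + 6))² = (-1*7)² = (-7)² = 49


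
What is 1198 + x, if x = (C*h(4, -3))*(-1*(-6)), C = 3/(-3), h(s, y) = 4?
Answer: 1174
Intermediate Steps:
C = -1 (C = 3*(-1/3) = -1)
x = -24 (x = (-1*4)*(-1*(-6)) = -4*6 = -24)
1198 + x = 1198 - 24 = 1174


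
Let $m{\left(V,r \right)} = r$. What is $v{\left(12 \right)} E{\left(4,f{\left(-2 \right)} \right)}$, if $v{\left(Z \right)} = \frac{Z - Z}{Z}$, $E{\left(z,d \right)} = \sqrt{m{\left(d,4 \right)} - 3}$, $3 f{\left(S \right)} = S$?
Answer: $0$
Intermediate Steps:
$f{\left(S \right)} = \frac{S}{3}$
$E{\left(z,d \right)} = 1$ ($E{\left(z,d \right)} = \sqrt{4 - 3} = \sqrt{1} = 1$)
$v{\left(Z \right)} = 0$ ($v{\left(Z \right)} = \frac{0}{Z} = 0$)
$v{\left(12 \right)} E{\left(4,f{\left(-2 \right)} \right)} = 0 \cdot 1 = 0$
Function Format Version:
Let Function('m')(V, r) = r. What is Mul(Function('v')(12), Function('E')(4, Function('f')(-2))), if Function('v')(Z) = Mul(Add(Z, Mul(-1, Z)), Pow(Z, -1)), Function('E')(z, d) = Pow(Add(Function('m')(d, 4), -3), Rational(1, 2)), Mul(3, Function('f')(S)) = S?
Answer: 0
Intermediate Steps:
Function('f')(S) = Mul(Rational(1, 3), S)
Function('E')(z, d) = 1 (Function('E')(z, d) = Pow(Add(4, -3), Rational(1, 2)) = Pow(1, Rational(1, 2)) = 1)
Function('v')(Z) = 0 (Function('v')(Z) = Mul(0, Pow(Z, -1)) = 0)
Mul(Function('v')(12), Function('E')(4, Function('f')(-2))) = Mul(0, 1) = 0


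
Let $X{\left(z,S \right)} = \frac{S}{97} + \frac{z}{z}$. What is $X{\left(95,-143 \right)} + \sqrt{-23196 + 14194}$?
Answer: $- \frac{46}{97} + i \sqrt{9002} \approx -0.47423 + 94.879 i$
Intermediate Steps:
$X{\left(z,S \right)} = 1 + \frac{S}{97}$ ($X{\left(z,S \right)} = S \frac{1}{97} + 1 = \frac{S}{97} + 1 = 1 + \frac{S}{97}$)
$X{\left(95,-143 \right)} + \sqrt{-23196 + 14194} = \left(1 + \frac{1}{97} \left(-143\right)\right) + \sqrt{-23196 + 14194} = \left(1 - \frac{143}{97}\right) + \sqrt{-9002} = - \frac{46}{97} + i \sqrt{9002}$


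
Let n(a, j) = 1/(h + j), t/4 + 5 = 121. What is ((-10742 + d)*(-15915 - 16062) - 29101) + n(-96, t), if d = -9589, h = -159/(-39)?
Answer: 3955829815323/6085 ≈ 6.5010e+8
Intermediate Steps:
h = 53/13 (h = -159*(-1/39) = 53/13 ≈ 4.0769)
t = 464 (t = -20 + 4*121 = -20 + 484 = 464)
n(a, j) = 1/(53/13 + j)
((-10742 + d)*(-15915 - 16062) - 29101) + n(-96, t) = ((-10742 - 9589)*(-15915 - 16062) - 29101) + 13/(53 + 13*464) = (-20331*(-31977) - 29101) + 13/(53 + 6032) = (650124387 - 29101) + 13/6085 = 650095286 + 13*(1/6085) = 650095286 + 13/6085 = 3955829815323/6085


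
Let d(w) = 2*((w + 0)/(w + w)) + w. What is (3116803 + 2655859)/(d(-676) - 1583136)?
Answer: -5772662/1583811 ≈ -3.6448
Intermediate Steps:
d(w) = 1 + w (d(w) = 2*(w/((2*w))) + w = 2*(w*(1/(2*w))) + w = 2*(½) + w = 1 + w)
(3116803 + 2655859)/(d(-676) - 1583136) = (3116803 + 2655859)/((1 - 676) - 1583136) = 5772662/(-675 - 1583136) = 5772662/(-1583811) = 5772662*(-1/1583811) = -5772662/1583811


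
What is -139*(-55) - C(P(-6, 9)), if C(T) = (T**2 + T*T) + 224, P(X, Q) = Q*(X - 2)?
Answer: -2947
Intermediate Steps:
P(X, Q) = Q*(-2 + X)
C(T) = 224 + 2*T**2 (C(T) = (T**2 + T**2) + 224 = 2*T**2 + 224 = 224 + 2*T**2)
-139*(-55) - C(P(-6, 9)) = -139*(-55) - (224 + 2*(9*(-2 - 6))**2) = 7645 - (224 + 2*(9*(-8))**2) = 7645 - (224 + 2*(-72)**2) = 7645 - (224 + 2*5184) = 7645 - (224 + 10368) = 7645 - 1*10592 = 7645 - 10592 = -2947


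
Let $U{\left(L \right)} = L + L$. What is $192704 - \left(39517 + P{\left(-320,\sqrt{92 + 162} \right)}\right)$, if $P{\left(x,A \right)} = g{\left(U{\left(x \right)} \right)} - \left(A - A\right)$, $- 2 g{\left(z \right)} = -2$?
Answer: $153186$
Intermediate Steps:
$U{\left(L \right)} = 2 L$
$g{\left(z \right)} = 1$ ($g{\left(z \right)} = \left(- \frac{1}{2}\right) \left(-2\right) = 1$)
$P{\left(x,A \right)} = 1$ ($P{\left(x,A \right)} = 1 - \left(A - A\right) = 1 - 0 = 1 + 0 = 1$)
$192704 - \left(39517 + P{\left(-320,\sqrt{92 + 162} \right)}\right) = 192704 - \left(39517 + 1\right) = 192704 - 39518 = 153186$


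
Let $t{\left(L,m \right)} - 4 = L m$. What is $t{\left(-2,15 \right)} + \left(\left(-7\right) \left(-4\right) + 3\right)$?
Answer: $5$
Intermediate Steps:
$t{\left(L,m \right)} = 4 + L m$
$t{\left(-2,15 \right)} + \left(\left(-7\right) \left(-4\right) + 3\right) = \left(4 - 30\right) + \left(\left(-7\right) \left(-4\right) + 3\right) = \left(4 - 30\right) + \left(28 + 3\right) = -26 + 31 = 5$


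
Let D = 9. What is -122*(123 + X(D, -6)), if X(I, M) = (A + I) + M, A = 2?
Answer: -15616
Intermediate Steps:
X(I, M) = 2 + I + M (X(I, M) = (2 + I) + M = 2 + I + M)
-122*(123 + X(D, -6)) = -122*(123 + (2 + 9 - 6)) = -122*(123 + 5) = -122*128 = -15616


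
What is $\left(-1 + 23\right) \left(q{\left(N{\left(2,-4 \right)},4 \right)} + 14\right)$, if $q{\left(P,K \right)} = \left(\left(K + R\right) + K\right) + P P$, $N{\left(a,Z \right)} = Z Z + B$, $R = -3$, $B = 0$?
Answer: $6050$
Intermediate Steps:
$N{\left(a,Z \right)} = Z^{2}$ ($N{\left(a,Z \right)} = Z Z + 0 = Z^{2} + 0 = Z^{2}$)
$q{\left(P,K \right)} = -3 + P^{2} + 2 K$ ($q{\left(P,K \right)} = \left(\left(K - 3\right) + K\right) + P P = \left(\left(-3 + K\right) + K\right) + P^{2} = \left(-3 + 2 K\right) + P^{2} = -3 + P^{2} + 2 K$)
$\left(-1 + 23\right) \left(q{\left(N{\left(2,-4 \right)},4 \right)} + 14\right) = \left(-1 + 23\right) \left(\left(-3 + \left(\left(-4\right)^{2}\right)^{2} + 2 \cdot 4\right) + 14\right) = 22 \left(\left(-3 + 16^{2} + 8\right) + 14\right) = 22 \left(\left(-3 + 256 + 8\right) + 14\right) = 22 \left(261 + 14\right) = 22 \cdot 275 = 6050$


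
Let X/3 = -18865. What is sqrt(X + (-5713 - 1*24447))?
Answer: I*sqrt(86755) ≈ 294.54*I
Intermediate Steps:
X = -56595 (X = 3*(-18865) = -56595)
sqrt(X + (-5713 - 1*24447)) = sqrt(-56595 + (-5713 - 1*24447)) = sqrt(-56595 + (-5713 - 24447)) = sqrt(-56595 - 30160) = sqrt(-86755) = I*sqrt(86755)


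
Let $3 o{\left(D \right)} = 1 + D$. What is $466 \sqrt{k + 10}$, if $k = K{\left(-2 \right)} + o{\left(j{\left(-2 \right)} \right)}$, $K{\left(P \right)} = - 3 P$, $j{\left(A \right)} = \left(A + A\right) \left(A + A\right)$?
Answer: $\frac{466 \sqrt{195}}{3} \approx 2169.1$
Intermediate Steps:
$j{\left(A \right)} = 4 A^{2}$ ($j{\left(A \right)} = 2 A 2 A = 4 A^{2}$)
$o{\left(D \right)} = \frac{1}{3} + \frac{D}{3}$ ($o{\left(D \right)} = \frac{1 + D}{3} = \frac{1}{3} + \frac{D}{3}$)
$k = \frac{35}{3}$ ($k = \left(-3\right) \left(-2\right) + \left(\frac{1}{3} + \frac{4 \left(-2\right)^{2}}{3}\right) = 6 + \left(\frac{1}{3} + \frac{4 \cdot 4}{3}\right) = 6 + \left(\frac{1}{3} + \frac{1}{3} \cdot 16\right) = 6 + \left(\frac{1}{3} + \frac{16}{3}\right) = 6 + \frac{17}{3} = \frac{35}{3} \approx 11.667$)
$466 \sqrt{k + 10} = 466 \sqrt{\frac{35}{3} + 10} = 466 \sqrt{\frac{65}{3}} = 466 \frac{\sqrt{195}}{3} = \frac{466 \sqrt{195}}{3}$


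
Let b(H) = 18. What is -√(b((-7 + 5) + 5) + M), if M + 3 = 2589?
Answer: -2*√651 ≈ -51.029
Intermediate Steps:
M = 2586 (M = -3 + 2589 = 2586)
-√(b((-7 + 5) + 5) + M) = -√(18 + 2586) = -√2604 = -2*√651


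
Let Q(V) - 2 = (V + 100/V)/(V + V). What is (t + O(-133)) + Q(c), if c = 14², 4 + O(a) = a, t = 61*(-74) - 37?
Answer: -89999059/19208 ≈ -4685.5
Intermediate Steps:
t = -4551 (t = -4514 - 37 = -4551)
O(a) = -4 + a
c = 196
Q(V) = 2 + (V + 100/V)/(2*V) (Q(V) = 2 + (V + 100/V)/(V + V) = 2 + (V + 100/V)/((2*V)) = 2 + (V + 100/V)*(1/(2*V)) = 2 + (V + 100/V)/(2*V))
(t + O(-133)) + Q(c) = (-4551 + (-4 - 133)) + (5/2 + 50/196²) = (-4551 - 137) + (5/2 + 50*(1/38416)) = -4688 + (5/2 + 25/19208) = -4688 + 48045/19208 = -89999059/19208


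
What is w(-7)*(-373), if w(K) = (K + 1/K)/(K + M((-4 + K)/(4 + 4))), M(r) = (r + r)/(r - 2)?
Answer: -503550/1169 ≈ -430.75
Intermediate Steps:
M(r) = 2*r/(-2 + r) (M(r) = (2*r)/(-2 + r) = 2*r/(-2 + r))
w(K) = (K + 1/K)/(K + 2*(-½ + K/8)/(-5/2 + K/8)) (w(K) = (K + 1/K)/(K + 2*((-4 + K)/(4 + 4))/(-2 + (-4 + K)/(4 + 4))) = (K + 1/K)/(K + 2*((-4 + K)/8)/(-2 + (-4 + K)/8)) = (K + 1/K)/(K + 2*((-4 + K)*(⅛))/(-2 + (-4 + K)*(⅛))) = (K + 1/K)/(K + 2*(-½ + K/8)/(-2 + (-½ + K/8))) = (K + 1/K)/(K + 2*(-½ + K/8)/(-5/2 + K/8)))
w(-7)*(-373) = ((1 + (-7)²)*(-20 - 7)/((-7)*(-8 + 2*(-7) - 7*(-20 - 7))))*(-373) = -⅐*(1 + 49)*(-27)/(-8 - 14 - 7*(-27))*(-373) = -⅐*50*(-27)/(-8 - 14 + 189)*(-373) = -⅐*50*(-27)/167*(-373) = -⅐*1/167*50*(-27)*(-373) = (1350/1169)*(-373) = -503550/1169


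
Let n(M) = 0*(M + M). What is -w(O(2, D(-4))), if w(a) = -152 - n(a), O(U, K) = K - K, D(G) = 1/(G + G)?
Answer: 152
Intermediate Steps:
n(M) = 0 (n(M) = 0*(2*M) = 0)
D(G) = 1/(2*G)
O(U, K) = 0
w(a) = -152 (w(a) = -152 - 1*0 = -152 + 0 = -152)
-w(O(2, D(-4))) = -1*(-152) = 152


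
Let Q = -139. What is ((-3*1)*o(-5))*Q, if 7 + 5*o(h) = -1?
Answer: -3336/5 ≈ -667.20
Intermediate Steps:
o(h) = -8/5 (o(h) = -7/5 + (1/5)*(-1) = -7/5 - 1/5 = -8/5)
((-3*1)*o(-5))*Q = (-3*1*(-8/5))*(-139) = -3*(-8/5)*(-139) = (24/5)*(-139) = -3336/5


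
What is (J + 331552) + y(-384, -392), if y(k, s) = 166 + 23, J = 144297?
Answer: 476038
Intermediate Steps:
y(k, s) = 189
(J + 331552) + y(-384, -392) = (144297 + 331552) + 189 = 475849 + 189 = 476038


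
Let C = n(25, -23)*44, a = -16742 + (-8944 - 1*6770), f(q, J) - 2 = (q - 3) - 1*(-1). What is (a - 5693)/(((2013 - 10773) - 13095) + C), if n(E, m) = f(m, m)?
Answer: 38149/22867 ≈ 1.6683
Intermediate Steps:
f(q, J) = q (f(q, J) = 2 + ((q - 3) - 1*(-1)) = 2 + ((-3 + q) + 1) = 2 + (-2 + q) = q)
n(E, m) = m
a = -32456 (a = -16742 + (-8944 - 6770) = -16742 - 15714 = -32456)
C = -1012 (C = -23*44 = -1012)
(a - 5693)/(((2013 - 10773) - 13095) + C) = (-32456 - 5693)/(((2013 - 10773) - 13095) - 1012) = -38149/((-8760 - 13095) - 1012) = -38149/(-21855 - 1012) = -38149/(-22867) = -38149*(-1/22867) = 38149/22867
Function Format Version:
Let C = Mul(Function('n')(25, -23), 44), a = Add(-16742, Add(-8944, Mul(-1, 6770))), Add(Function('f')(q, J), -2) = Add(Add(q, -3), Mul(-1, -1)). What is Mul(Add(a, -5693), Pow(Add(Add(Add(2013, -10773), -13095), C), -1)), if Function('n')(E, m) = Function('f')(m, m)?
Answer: Rational(38149, 22867) ≈ 1.6683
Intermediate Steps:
Function('f')(q, J) = q (Function('f')(q, J) = Add(2, Add(Add(q, -3), Mul(-1, -1))) = Add(2, Add(Add(-3, q), 1)) = Add(2, Add(-2, q)) = q)
Function('n')(E, m) = m
a = -32456 (a = Add(-16742, Add(-8944, -6770)) = Add(-16742, -15714) = -32456)
C = -1012 (C = Mul(-23, 44) = -1012)
Mul(Add(a, -5693), Pow(Add(Add(Add(2013, -10773), -13095), C), -1)) = Mul(Add(-32456, -5693), Pow(Add(Add(Add(2013, -10773), -13095), -1012), -1)) = Mul(-38149, Pow(Add(Add(-8760, -13095), -1012), -1)) = Mul(-38149, Pow(Add(-21855, -1012), -1)) = Mul(-38149, Pow(-22867, -1)) = Mul(-38149, Rational(-1, 22867)) = Rational(38149, 22867)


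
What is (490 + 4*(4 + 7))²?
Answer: 285156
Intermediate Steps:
(490 + 4*(4 + 7))² = (490 + 4*11)² = (490 + 44)² = 534² = 285156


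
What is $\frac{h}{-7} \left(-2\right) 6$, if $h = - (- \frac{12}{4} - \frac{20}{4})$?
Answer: $\frac{96}{7} \approx 13.714$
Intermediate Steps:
$h = 8$ ($h = - (\left(-12\right) \frac{1}{4} - 5) = - (-3 - 5) = \left(-1\right) \left(-8\right) = 8$)
$\frac{h}{-7} \left(-2\right) 6 = \frac{8}{-7} \left(-2\right) 6 = 8 \left(- \frac{1}{7}\right) \left(-2\right) 6 = \left(- \frac{8}{7}\right) \left(-2\right) 6 = \frac{16}{7} \cdot 6 = \frac{96}{7}$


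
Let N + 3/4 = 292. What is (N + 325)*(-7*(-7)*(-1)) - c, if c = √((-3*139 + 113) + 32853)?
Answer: -120785/4 - 11*√269 ≈ -30377.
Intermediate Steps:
N = 1165/4 (N = -¾ + 292 = 1165/4 ≈ 291.25)
c = 11*√269 (c = √((-417 + 113) + 32853) = √(-304 + 32853) = √32549 = 11*√269 ≈ 180.41)
(N + 325)*(-7*(-7)*(-1)) - c = (1165/4 + 325)*(-7*(-7)*(-1)) - 11*√269 = 2465*(49*(-1))/4 - 11*√269 = (2465/4)*(-49) - 11*√269 = -120785/4 - 11*√269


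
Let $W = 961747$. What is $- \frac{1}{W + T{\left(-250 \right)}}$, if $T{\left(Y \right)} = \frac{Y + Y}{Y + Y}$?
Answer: $- \frac{1}{961748} \approx -1.0398 \cdot 10^{-6}$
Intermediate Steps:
$T{\left(Y \right)} = 1$ ($T{\left(Y \right)} = \frac{2 Y}{2 Y} = 2 Y \frac{1}{2 Y} = 1$)
$- \frac{1}{W + T{\left(-250 \right)}} = - \frac{1}{961747 + 1} = - \frac{1}{961748}$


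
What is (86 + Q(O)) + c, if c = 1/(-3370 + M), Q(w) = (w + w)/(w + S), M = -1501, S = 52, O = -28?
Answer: 1222618/14613 ≈ 83.667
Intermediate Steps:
Q(w) = 2*w/(52 + w) (Q(w) = (w + w)/(w + 52) = (2*w)/(52 + w) = 2*w/(52 + w))
c = -1/4871 (c = 1/(-3370 - 1501) = 1/(-4871) = -1/4871 ≈ -0.00020530)
(86 + Q(O)) + c = (86 + 2*(-28)/(52 - 28)) - 1/4871 = (86 + 2*(-28)/24) - 1/4871 = (86 + 2*(-28)*(1/24)) - 1/4871 = (86 - 7/3) - 1/4871 = 251/3 - 1/4871 = 1222618/14613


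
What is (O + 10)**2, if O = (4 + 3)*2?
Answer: 576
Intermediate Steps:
O = 14 (O = 7*2 = 14)
(O + 10)**2 = (14 + 10)**2 = 24**2 = 576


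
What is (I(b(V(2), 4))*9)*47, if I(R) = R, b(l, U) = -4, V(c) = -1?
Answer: -1692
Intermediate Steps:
(I(b(V(2), 4))*9)*47 = -4*9*47 = -36*47 = -1692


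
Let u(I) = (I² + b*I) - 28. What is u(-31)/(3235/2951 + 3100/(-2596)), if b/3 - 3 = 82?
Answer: 6676383714/93755 ≈ 71211.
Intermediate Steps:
b = 255 (b = 9 + 3*82 = 9 + 246 = 255)
u(I) = -28 + I² + 255*I (u(I) = (I² + 255*I) - 28 = -28 + I² + 255*I)
u(-31)/(3235/2951 + 3100/(-2596)) = (-28 + (-31)² + 255*(-31))/(3235/2951 + 3100/(-2596)) = (-28 + 961 - 7905)/(3235*(1/2951) + 3100*(-1/2596)) = -6972/(3235/2951 - 775/649) = -6972/(-187510/1915199) = -6972*(-1915199/187510) = 6676383714/93755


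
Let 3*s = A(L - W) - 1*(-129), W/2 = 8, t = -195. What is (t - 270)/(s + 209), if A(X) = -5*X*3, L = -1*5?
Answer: -155/119 ≈ -1.3025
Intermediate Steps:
L = -5
W = 16 (W = 2*8 = 16)
A(X) = -15*X
s = 148 (s = (-15*(-5 - 1*16) - 1*(-129))/3 = (-15*(-5 - 16) + 129)/3 = (-15*(-21) + 129)/3 = (315 + 129)/3 = (⅓)*444 = 148)
(t - 270)/(s + 209) = (-195 - 270)/(148 + 209) = -465/357 = -465*1/357 = -155/119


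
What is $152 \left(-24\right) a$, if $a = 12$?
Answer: $-43776$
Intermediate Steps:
$152 \left(-24\right) a = 152 \left(-24\right) 12 = \left(-3648\right) 12 = -43776$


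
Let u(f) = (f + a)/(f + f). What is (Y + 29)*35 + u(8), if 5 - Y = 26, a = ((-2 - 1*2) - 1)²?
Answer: 4513/16 ≈ 282.06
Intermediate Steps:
a = 25 (a = ((-2 - 2) - 1)² = (-4 - 1)² = (-5)² = 25)
Y = -21 (Y = 5 - 1*26 = 5 - 26 = -21)
u(f) = (25 + f)/(2*f) (u(f) = (f + 25)/(f + f) = (25 + f)/((2*f)) = (25 + f)*(1/(2*f)) = (25 + f)/(2*f))
(Y + 29)*35 + u(8) = (-21 + 29)*35 + (½)*(25 + 8)/8 = 8*35 + (½)*(⅛)*33 = 280 + 33/16 = 4513/16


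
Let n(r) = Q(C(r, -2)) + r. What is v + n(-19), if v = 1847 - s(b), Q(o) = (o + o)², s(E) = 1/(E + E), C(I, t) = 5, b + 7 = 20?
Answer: 50127/26 ≈ 1928.0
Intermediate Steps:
b = 13 (b = -7 + 20 = 13)
s(E) = 1/(2*E)
Q(o) = 4*o² (Q(o) = (2*o)² = 4*o²)
v = 48021/26 (v = 1847 - 1/(2*13) = 1847 - 1*1/26 = 1847 - 1/26 = 48021/26 ≈ 1847.0)
n(r) = 100 + r (n(r) = 4*5² + r = 4*25 + r = 100 + r)
v + n(-19) = 48021/26 + (100 - 19) = 48021/26 + 81 = 50127/26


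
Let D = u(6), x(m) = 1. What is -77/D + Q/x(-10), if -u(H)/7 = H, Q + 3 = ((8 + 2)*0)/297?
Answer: -7/6 ≈ -1.1667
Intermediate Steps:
Q = -3 (Q = -3 + ((8 + 2)*0)/297 = -3 + (10*0)*(1/297) = -3 + 0*(1/297) = -3 + 0 = -3)
u(H) = -7*H
D = -42 (D = -7*6 = -42)
-77/D + Q/x(-10) = -77/(-42) - 3/1 = -77*(-1/42) - 3*1 = 11/6 - 3 = -7/6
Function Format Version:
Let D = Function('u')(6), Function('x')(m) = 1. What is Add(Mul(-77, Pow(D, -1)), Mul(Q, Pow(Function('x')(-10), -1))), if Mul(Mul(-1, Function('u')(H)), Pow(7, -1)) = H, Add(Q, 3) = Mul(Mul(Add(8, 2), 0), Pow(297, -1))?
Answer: Rational(-7, 6) ≈ -1.1667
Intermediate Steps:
Q = -3 (Q = Add(-3, Mul(Mul(Add(8, 2), 0), Pow(297, -1))) = Add(-3, Mul(Mul(10, 0), Rational(1, 297))) = Add(-3, Mul(0, Rational(1, 297))) = Add(-3, 0) = -3)
Function('u')(H) = Mul(-7, H)
D = -42 (D = Mul(-7, 6) = -42)
Add(Mul(-77, Pow(D, -1)), Mul(Q, Pow(Function('x')(-10), -1))) = Add(Mul(-77, Pow(-42, -1)), Mul(-3, Pow(1, -1))) = Add(Mul(-77, Rational(-1, 42)), Mul(-3, 1)) = Add(Rational(11, 6), -3) = Rational(-7, 6)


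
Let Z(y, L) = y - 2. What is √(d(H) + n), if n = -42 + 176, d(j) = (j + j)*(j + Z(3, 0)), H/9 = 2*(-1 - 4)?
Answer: √16154 ≈ 127.10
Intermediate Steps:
H = -90 (H = 9*(2*(-1 - 4)) = 9*(2*(-5)) = 9*(-10) = -90)
Z(y, L) = -2 + y
d(j) = 2*j*(1 + j) (d(j) = (j + j)*(j + (-2 + 3)) = (2*j)*(j + 1) = (2*j)*(1 + j) = 2*j*(1 + j))
n = 134
√(d(H) + n) = √(2*(-90)*(1 - 90) + 134) = √(2*(-90)*(-89) + 134) = √(16020 + 134) = √16154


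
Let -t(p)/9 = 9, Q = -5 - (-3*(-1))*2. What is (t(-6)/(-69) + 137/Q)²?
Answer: 8145316/64009 ≈ 127.25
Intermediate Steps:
Q = -11 (Q = -5 - 3*2 = -5 - 1*6 = -5 - 6 = -11)
t(p) = -81 (t(p) = -9*9 = -81)
(t(-6)/(-69) + 137/Q)² = (-81/(-69) + 137/(-11))² = (-81*(-1/69) + 137*(-1/11))² = (27/23 - 137/11)² = (-2854/253)² = 8145316/64009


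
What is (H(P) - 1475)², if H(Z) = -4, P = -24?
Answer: 2187441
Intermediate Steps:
(H(P) - 1475)² = (-4 - 1475)² = (-1479)² = 2187441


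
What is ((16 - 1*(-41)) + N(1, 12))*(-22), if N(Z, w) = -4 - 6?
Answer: -1034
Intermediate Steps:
N(Z, w) = -10
((16 - 1*(-41)) + N(1, 12))*(-22) = ((16 - 1*(-41)) - 10)*(-22) = ((16 + 41) - 10)*(-22) = (57 - 10)*(-22) = 47*(-22) = -1034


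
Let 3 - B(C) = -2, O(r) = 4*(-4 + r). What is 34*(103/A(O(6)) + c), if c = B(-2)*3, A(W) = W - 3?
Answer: 6052/5 ≈ 1210.4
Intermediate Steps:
O(r) = -16 + 4*r
A(W) = -3 + W
B(C) = 5 (B(C) = 3 - 1*(-2) = 3 + 2 = 5)
c = 15 (c = 5*3 = 15)
34*(103/A(O(6)) + c) = 34*(103/(-3 + (-16 + 4*6)) + 15) = 34*(103/(-3 + (-16 + 24)) + 15) = 34*(103/(-3 + 8) + 15) = 34*(103/5 + 15) = 34*(178/5) = 6052/5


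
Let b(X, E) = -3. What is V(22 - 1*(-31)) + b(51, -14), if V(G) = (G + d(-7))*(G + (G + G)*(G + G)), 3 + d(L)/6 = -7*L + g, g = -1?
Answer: 3646344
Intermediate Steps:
d(L) = -24 - 42*L (d(L) = -18 + 6*(-7*L - 1) = -18 + 6*(-1 - 7*L) = -18 + (-6 - 42*L) = -24 - 42*L)
V(G) = (270 + G)*(G + 4*G**2) (V(G) = (G + (-24 - 42*(-7)))*(G + (G + G)*(G + G)) = (G + (-24 + 294))*(G + (2*G)*(2*G)) = (G + 270)*(G + 4*G**2) = (270 + G)*(G + 4*G**2))
V(22 - 1*(-31)) + b(51, -14) = (22 - 1*(-31))*(270 + 4*(22 - 1*(-31))**2 + 1081*(22 - 1*(-31))) - 3 = (22 + 31)*(270 + 4*(22 + 31)**2 + 1081*(22 + 31)) - 3 = 53*(270 + 4*53**2 + 1081*53) - 3 = 53*(270 + 4*2809 + 57293) - 3 = 53*(270 + 11236 + 57293) - 3 = 53*68799 - 3 = 3646347 - 3 = 3646344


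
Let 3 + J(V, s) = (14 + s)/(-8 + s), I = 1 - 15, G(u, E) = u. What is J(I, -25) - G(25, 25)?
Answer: -83/3 ≈ -27.667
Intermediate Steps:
I = -14
J(V, s) = -3 + (14 + s)/(-8 + s)
J(I, -25) - G(25, 25) = 2*(19 - 1*(-25))/(-8 - 25) - 1*25 = 2*(19 + 25)/(-33) - 25 = 2*(-1/33)*44 - 25 = -8/3 - 25 = -83/3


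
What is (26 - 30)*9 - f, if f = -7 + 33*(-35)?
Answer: 1126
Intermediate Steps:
f = -1162 (f = -7 - 1155 = -1162)
(26 - 30)*9 - f = (26 - 30)*9 - 1*(-1162) = -4*9 + 1162 = -36 + 1162 = 1126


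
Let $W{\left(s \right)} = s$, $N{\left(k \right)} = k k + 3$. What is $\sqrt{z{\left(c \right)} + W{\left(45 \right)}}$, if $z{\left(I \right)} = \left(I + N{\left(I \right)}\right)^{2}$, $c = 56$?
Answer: $3 \sqrt{1134230} \approx 3195.0$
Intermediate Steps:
$N{\left(k \right)} = 3 + k^{2}$ ($N{\left(k \right)} = k^{2} + 3 = 3 + k^{2}$)
$z{\left(I \right)} = \left(3 + I + I^{2}\right)^{2}$ ($z{\left(I \right)} = \left(I + \left(3 + I^{2}\right)\right)^{2} = \left(3 + I + I^{2}\right)^{2}$)
$\sqrt{z{\left(c \right)} + W{\left(45 \right)}} = \sqrt{\left(3 + 56 + 56^{2}\right)^{2} + 45} = \sqrt{\left(3 + 56 + 3136\right)^{2} + 45} = \sqrt{3195^{2} + 45} = \sqrt{10208025 + 45} = \sqrt{10208070} = 3 \sqrt{1134230}$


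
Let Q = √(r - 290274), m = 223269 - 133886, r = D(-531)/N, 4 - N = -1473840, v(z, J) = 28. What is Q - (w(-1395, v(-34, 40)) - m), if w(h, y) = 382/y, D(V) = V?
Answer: 1251171/14 + I*√157634466885351807/736922 ≈ 89369.0 + 538.77*I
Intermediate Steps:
N = 1473844 (N = 4 - 1*(-1473840) = 4 + 1473840 = 1473844)
r = -531/1473844 ≈ -0.00036028
m = 89383
Q = I*√157634466885351807/736922 (Q = √(-531/1473844 - 290274) = √(-427818593787/1473844) = I*√157634466885351807/736922 ≈ 538.77*I)
Q - (w(-1395, v(-34, 40)) - m) = I*√157634466885351807/736922 - (382/28 - 1*89383) = I*√157634466885351807/736922 - (382*(1/28) - 89383) = I*√157634466885351807/736922 - (191/14 - 89383) = I*√157634466885351807/736922 - 1*(-1251171/14) = I*√157634466885351807/736922 + 1251171/14 = 1251171/14 + I*√157634466885351807/736922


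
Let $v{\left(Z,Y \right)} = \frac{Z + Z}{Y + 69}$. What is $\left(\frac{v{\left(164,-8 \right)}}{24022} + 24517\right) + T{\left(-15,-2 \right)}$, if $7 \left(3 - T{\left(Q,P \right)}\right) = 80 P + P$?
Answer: $\frac{125874344290}{5128697} \approx 24543.0$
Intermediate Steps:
$T{\left(Q,P \right)} = 3 - \frac{81 P}{7}$ ($T{\left(Q,P \right)} = 3 - \frac{80 P + P}{7} = 3 - \frac{81 P}{7}$)
$v{\left(Z,Y \right)} = \frac{2 Z}{69 + Y}$
$\left(\frac{v{\left(164,-8 \right)}}{24022} + 24517\right) + T{\left(-15,-2 \right)} = \left(\frac{2 \cdot 164 \frac{1}{69 - 8}}{24022} + 24517\right) + \left(3 - - \frac{162}{7}\right) = \left(2 \cdot 164 \cdot \frac{1}{61} \cdot \frac{1}{24022} + 24517\right) + \left(3 + \frac{162}{7}\right) = \left(2 \cdot 164 \cdot \frac{1}{61} \cdot \frac{1}{24022} + 24517\right) + \frac{183}{7} = \left(\frac{328}{61} \cdot \frac{1}{24022} + 24517\right) + \frac{183}{7} = \left(\frac{164}{732671} + 24517\right) + \frac{183}{7} = \frac{17962895071}{732671} + \frac{183}{7} = \frac{125874344290}{5128697}$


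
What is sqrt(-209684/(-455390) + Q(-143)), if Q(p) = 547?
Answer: sqrt(29534957465)/7345 ≈ 23.398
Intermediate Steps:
sqrt(-209684/(-455390) + Q(-143)) = sqrt(-209684/(-455390) + 547) = sqrt(-209684*(-1/455390) + 547) = sqrt(3382/7345 + 547) = sqrt(4021097/7345) = sqrt(29534957465)/7345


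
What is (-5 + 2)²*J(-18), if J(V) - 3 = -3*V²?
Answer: -8721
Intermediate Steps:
J(V) = 3 - 3*V²
(-5 + 2)²*J(-18) = (-5 + 2)²*(3 - 3*(-18)²) = (-3)²*(3 - 3*324) = 9*(3 - 972) = 9*(-969) = -8721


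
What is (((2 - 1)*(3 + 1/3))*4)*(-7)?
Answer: -280/3 ≈ -93.333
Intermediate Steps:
(((2 - 1)*(3 + 1/3))*4)*(-7) = ((1*(3 + ⅓))*4)*(-7) = ((1*(10/3))*4)*(-7) = ((10/3)*4)*(-7) = (40/3)*(-7) = -280/3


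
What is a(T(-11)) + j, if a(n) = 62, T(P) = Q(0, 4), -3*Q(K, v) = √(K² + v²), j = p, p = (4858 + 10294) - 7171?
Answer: 8043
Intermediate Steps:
p = 7981 (p = 15152 - 7171 = 7981)
j = 7981
Q(K, v) = -√(K² + v²)/3
T(P) = -4/3 (T(P) = -√(0² + 4²)/3 = -√(0 + 16)/3 = -√16/3 = -⅓*4 = -4/3)
a(T(-11)) + j = 62 + 7981 = 8043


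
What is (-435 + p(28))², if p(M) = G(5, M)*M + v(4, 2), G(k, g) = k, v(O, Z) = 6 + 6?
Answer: 80089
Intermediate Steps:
v(O, Z) = 12
p(M) = 12 + 5*M (p(M) = 5*M + 12 = 12 + 5*M)
(-435 + p(28))² = (-435 + (12 + 5*28))² = (-435 + (12 + 140))² = (-435 + 152)² = (-283)² = 80089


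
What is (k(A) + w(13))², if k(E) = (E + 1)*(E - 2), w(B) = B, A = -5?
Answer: 1681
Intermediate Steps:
k(E) = (1 + E)*(-2 + E)
(k(A) + w(13))² = ((-2 + (-5)² - 1*(-5)) + 13)² = ((-2 + 25 + 5) + 13)² = (28 + 13)² = 41² = 1681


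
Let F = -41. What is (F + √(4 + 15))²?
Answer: (41 - √19)² ≈ 1342.6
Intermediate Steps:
(F + √(4 + 15))² = (-41 + √(4 + 15))² = (-41 + √19)²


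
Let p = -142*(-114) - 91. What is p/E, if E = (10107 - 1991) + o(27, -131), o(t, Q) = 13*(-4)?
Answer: 16097/8064 ≈ 1.9962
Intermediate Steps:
o(t, Q) = -52
p = 16097 (p = 16188 - 91 = 16097)
E = 8064 (E = (10107 - 1991) - 52 = 8116 - 52 = 8064)
p/E = 16097/8064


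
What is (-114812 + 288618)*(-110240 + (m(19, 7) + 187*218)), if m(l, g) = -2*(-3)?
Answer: -12073955208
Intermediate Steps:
m(l, g) = 6
(-114812 + 288618)*(-110240 + (m(19, 7) + 187*218)) = (-114812 + 288618)*(-110240 + (6 + 187*218)) = 173806*(-110240 + (6 + 40766)) = 173806*(-110240 + 40772) = 173806*(-69468) = -12073955208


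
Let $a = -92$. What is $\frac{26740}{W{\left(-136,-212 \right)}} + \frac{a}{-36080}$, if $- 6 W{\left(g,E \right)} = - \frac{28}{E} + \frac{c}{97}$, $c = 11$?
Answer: $- \frac{3719947385887}{5691620} \approx -6.5358 \cdot 10^{5}$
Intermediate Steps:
$W{\left(g,E \right)} = - \frac{11}{582} + \frac{14}{3 E}$ ($W{\left(g,E \right)} = - \frac{- \frac{28}{E} + \frac{11}{97}}{6} = - \frac{\frac{11}{97} - \frac{28}{E}}{6} = - \frac{11}{582} + \frac{14}{3 E}$)
$\frac{26740}{W{\left(-136,-212 \right)}} + \frac{a}{-36080} = \frac{26740}{\frac{1}{582} \frac{1}{-212} \left(2716 - -2332\right)} - \frac{92}{-36080} = \frac{26740}{\frac{1}{582} \left(- \frac{1}{212}\right) \left(2716 + 2332\right)} - - \frac{23}{9020} = \frac{26740}{\frac{1}{582} \left(- \frac{1}{212}\right) 5048} + \frac{23}{9020} = \frac{26740}{- \frac{631}{15423}} + \frac{23}{9020} = 26740 \left(- \frac{15423}{631}\right) + \frac{23}{9020} = - \frac{412411020}{631} + \frac{23}{9020} = - \frac{3719947385887}{5691620}$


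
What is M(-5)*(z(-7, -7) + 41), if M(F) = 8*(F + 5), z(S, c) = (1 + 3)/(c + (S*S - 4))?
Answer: 0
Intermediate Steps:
z(S, c) = 4/(-4 + c + S**2) (z(S, c) = 4/(c + (S**2 - 4)) = 4/(c + (-4 + S**2)) = 4/(-4 + c + S**2))
M(F) = 40 + 8*F (M(F) = 8*(5 + F) = 40 + 8*F)
M(-5)*(z(-7, -7) + 41) = (40 + 8*(-5))*(4/(-4 - 7 + (-7)**2) + 41) = (40 - 40)*(4/(-4 - 7 + 49) + 41) = 0*(4/38 + 41) = 0*(4*(1/38) + 41) = 0*(2/19 + 41) = 0*(781/19) = 0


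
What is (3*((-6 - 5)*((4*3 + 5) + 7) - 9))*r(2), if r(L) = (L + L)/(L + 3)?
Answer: -3276/5 ≈ -655.20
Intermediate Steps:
r(L) = 2*L/(3 + L) (r(L) = (2*L)/(3 + L) = 2*L/(3 + L))
(3*((-6 - 5)*((4*3 + 5) + 7) - 9))*r(2) = (3*((-6 - 5)*((4*3 + 5) + 7) - 9))*(2*2/(3 + 2)) = (3*(-11*((12 + 5) + 7) - 9))*(2*2/5) = (3*(-11*(17 + 7) - 9))*(2*2*(1/5)) = (3*(-11*24 - 9))*(4/5) = (3*(-264 - 9))*(4/5) = (3*(-273))*(4/5) = -819*4/5 = -3276/5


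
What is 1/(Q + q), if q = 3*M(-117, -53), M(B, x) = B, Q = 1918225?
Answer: 1/1917874 ≈ 5.2141e-7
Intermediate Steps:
q = -351 (q = 3*(-117) = -351)
1/(Q + q) = 1/(1918225 - 351) = 1/1917874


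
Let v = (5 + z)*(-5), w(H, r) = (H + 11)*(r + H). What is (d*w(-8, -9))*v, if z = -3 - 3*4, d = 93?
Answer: -237150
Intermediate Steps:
w(H, r) = (11 + H)*(H + r)
z = -15 (z = -3 - 12 = -15)
v = 50 (v = (5 - 15)*(-5) = -10*(-5) = 50)
(d*w(-8, -9))*v = (93*((-8)**2 + 11*(-8) + 11*(-9) - 8*(-9)))*50 = (93*(64 - 88 - 99 + 72))*50 = (93*(-51))*50 = -4743*50 = -237150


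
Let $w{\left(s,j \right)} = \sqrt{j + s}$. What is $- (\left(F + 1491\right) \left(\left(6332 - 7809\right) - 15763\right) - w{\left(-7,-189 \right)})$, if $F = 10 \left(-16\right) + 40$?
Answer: $23636040 + 14 i \approx 2.3636 \cdot 10^{7} + 14.0 i$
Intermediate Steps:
$F = -120$ ($F = -160 + 40 = -120$)
$- (\left(F + 1491\right) \left(\left(6332 - 7809\right) - 15763\right) - w{\left(-7,-189 \right)}) = - (\left(-120 + 1491\right) \left(\left(6332 - 7809\right) - 15763\right) - \sqrt{-189 - 7}) = - (1371 \left(\left(6332 - 7809\right) - 15763\right) - \sqrt{-196}) = - (1371 \left(-1477 - 15763\right) - 14 i) = - (1371 \left(-17240\right) - 14 i) = - (-23636040 - 14 i) = 23636040 + 14 i$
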